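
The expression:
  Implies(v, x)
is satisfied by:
  {x: True, v: False}
  {v: False, x: False}
  {v: True, x: True}


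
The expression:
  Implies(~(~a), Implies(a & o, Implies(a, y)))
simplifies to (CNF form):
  y | ~a | ~o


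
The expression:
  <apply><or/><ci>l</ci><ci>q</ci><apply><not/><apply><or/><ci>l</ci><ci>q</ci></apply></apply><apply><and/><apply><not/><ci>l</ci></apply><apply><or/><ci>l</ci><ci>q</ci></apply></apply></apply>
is always true.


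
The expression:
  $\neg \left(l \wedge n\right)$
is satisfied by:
  {l: False, n: False}
  {n: True, l: False}
  {l: True, n: False}


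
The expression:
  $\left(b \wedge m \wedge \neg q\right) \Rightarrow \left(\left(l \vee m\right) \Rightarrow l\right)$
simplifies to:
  $l \vee q \vee \neg b \vee \neg m$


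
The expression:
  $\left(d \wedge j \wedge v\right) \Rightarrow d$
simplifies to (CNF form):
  $\text{True}$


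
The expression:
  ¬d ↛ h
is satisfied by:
  {h: True, d: False}
  {d: False, h: False}
  {d: True, h: True}


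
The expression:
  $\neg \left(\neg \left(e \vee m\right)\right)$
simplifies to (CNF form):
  $e \vee m$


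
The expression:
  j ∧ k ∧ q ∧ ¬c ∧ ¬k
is never true.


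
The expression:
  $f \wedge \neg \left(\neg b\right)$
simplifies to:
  $b \wedge f$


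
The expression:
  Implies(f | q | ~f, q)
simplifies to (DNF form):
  q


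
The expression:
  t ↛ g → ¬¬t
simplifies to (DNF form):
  True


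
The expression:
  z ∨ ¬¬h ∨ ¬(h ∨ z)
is always true.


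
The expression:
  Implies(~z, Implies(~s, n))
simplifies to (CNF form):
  n | s | z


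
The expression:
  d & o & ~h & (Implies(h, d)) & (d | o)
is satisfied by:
  {d: True, o: True, h: False}


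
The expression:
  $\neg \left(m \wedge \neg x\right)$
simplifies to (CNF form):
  $x \vee \neg m$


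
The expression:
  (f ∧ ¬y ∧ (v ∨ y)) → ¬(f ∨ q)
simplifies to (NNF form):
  y ∨ ¬f ∨ ¬v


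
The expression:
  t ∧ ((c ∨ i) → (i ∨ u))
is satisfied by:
  {t: True, i: True, u: True, c: False}
  {t: True, i: True, c: False, u: False}
  {t: True, u: True, c: False, i: False}
  {t: True, c: False, u: False, i: False}
  {t: True, i: True, c: True, u: True}
  {t: True, i: True, c: True, u: False}
  {t: True, c: True, u: True, i: False}


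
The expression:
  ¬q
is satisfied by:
  {q: False}


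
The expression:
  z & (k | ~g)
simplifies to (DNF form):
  (k & z) | (z & ~g)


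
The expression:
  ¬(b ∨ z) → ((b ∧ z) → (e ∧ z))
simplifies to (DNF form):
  True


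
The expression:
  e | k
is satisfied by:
  {k: True, e: True}
  {k: True, e: False}
  {e: True, k: False}


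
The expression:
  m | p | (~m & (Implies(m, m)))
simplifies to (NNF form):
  True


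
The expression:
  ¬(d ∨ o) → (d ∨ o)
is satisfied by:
  {d: True, o: True}
  {d: True, o: False}
  {o: True, d: False}


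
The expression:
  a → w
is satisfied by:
  {w: True, a: False}
  {a: False, w: False}
  {a: True, w: True}


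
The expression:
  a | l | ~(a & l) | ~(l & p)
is always true.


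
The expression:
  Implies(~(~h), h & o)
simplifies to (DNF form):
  o | ~h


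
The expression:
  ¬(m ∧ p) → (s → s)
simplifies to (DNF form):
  True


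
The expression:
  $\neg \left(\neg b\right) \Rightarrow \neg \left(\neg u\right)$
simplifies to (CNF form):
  $u \vee \neg b$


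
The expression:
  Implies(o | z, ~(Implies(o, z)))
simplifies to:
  ~z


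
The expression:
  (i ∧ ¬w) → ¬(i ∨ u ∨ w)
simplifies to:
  w ∨ ¬i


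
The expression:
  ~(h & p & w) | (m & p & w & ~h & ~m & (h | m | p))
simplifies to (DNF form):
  ~h | ~p | ~w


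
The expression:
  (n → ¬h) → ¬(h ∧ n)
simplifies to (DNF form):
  True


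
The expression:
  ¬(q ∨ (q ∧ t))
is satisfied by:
  {q: False}


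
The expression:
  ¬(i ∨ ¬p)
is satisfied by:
  {p: True, i: False}


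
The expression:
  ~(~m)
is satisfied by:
  {m: True}


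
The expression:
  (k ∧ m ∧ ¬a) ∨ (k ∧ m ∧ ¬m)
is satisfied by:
  {m: True, k: True, a: False}


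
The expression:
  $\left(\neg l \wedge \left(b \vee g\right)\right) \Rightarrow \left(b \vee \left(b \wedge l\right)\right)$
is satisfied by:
  {b: True, l: True, g: False}
  {b: True, g: False, l: False}
  {l: True, g: False, b: False}
  {l: False, g: False, b: False}
  {b: True, l: True, g: True}
  {b: True, g: True, l: False}
  {l: True, g: True, b: False}


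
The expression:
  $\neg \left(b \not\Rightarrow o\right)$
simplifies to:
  $o \vee \neg b$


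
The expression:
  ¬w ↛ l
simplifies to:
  ¬l ∧ ¬w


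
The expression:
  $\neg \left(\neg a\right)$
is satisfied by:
  {a: True}


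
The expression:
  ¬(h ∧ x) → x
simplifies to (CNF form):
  x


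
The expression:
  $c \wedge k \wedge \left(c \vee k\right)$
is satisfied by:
  {c: True, k: True}


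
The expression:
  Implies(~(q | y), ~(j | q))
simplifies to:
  q | y | ~j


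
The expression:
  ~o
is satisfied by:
  {o: False}


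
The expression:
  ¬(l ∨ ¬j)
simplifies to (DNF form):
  j ∧ ¬l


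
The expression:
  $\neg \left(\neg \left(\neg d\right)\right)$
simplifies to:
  $\neg d$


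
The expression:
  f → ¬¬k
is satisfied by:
  {k: True, f: False}
  {f: False, k: False}
  {f: True, k: True}


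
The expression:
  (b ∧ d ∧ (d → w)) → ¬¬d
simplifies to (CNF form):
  True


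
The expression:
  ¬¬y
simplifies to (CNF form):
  y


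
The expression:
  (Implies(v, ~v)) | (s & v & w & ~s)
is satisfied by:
  {v: False}


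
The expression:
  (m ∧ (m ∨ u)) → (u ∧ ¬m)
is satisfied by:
  {m: False}


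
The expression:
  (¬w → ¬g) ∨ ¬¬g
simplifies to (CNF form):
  True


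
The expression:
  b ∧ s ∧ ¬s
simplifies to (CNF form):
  False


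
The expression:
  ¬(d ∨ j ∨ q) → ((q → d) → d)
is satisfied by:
  {d: True, q: True, j: True}
  {d: True, q: True, j: False}
  {d: True, j: True, q: False}
  {d: True, j: False, q: False}
  {q: True, j: True, d: False}
  {q: True, j: False, d: False}
  {j: True, q: False, d: False}


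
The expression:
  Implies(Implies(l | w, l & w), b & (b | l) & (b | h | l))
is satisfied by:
  {b: True, w: False, l: False}
  {b: True, l: True, w: False}
  {b: True, w: True, l: False}
  {b: True, l: True, w: True}
  {l: True, w: False, b: False}
  {w: True, l: False, b: False}


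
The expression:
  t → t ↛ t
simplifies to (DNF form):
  ¬t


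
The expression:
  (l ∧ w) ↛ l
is never true.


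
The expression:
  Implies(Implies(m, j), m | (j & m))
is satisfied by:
  {m: True}


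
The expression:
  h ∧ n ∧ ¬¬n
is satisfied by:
  {h: True, n: True}


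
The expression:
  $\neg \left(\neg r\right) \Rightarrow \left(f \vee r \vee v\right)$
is always true.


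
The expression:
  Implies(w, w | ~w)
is always true.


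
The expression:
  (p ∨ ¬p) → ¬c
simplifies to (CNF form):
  ¬c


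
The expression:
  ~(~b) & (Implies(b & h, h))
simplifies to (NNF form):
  b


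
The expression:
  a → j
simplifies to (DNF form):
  j ∨ ¬a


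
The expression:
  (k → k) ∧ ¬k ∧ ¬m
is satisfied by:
  {k: False, m: False}


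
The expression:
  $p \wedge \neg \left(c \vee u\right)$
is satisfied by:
  {p: True, u: False, c: False}


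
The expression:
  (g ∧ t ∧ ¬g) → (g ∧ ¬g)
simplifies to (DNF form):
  True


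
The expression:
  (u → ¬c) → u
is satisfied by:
  {u: True}


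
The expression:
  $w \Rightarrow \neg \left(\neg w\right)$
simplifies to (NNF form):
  $\text{True}$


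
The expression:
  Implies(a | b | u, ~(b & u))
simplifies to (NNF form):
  ~b | ~u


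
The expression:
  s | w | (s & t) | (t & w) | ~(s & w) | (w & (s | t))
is always true.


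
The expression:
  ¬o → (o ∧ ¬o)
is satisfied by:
  {o: True}


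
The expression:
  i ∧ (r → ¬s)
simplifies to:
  i ∧ (¬r ∨ ¬s)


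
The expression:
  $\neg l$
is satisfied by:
  {l: False}


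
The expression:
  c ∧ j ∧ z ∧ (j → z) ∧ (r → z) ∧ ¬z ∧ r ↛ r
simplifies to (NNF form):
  False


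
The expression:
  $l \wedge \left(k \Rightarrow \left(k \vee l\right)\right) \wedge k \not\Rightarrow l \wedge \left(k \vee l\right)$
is never true.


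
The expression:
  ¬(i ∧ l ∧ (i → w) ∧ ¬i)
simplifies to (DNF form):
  True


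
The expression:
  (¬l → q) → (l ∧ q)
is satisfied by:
  {l: False, q: False}
  {q: True, l: True}


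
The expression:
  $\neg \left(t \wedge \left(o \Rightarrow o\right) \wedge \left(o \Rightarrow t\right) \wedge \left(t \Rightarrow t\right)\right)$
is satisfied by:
  {t: False}


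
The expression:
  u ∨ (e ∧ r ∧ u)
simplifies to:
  u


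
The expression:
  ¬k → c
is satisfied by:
  {k: True, c: True}
  {k: True, c: False}
  {c: True, k: False}


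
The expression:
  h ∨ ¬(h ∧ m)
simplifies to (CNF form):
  True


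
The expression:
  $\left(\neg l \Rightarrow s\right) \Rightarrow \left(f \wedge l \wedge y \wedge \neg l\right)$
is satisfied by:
  {l: False, s: False}


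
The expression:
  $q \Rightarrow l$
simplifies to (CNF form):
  $l \vee \neg q$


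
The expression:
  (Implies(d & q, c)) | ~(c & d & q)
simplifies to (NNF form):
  True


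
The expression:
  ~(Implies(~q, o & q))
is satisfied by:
  {q: False}


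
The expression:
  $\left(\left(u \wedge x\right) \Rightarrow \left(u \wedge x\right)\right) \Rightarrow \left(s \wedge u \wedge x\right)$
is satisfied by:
  {u: True, s: True, x: True}


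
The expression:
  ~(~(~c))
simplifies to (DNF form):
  ~c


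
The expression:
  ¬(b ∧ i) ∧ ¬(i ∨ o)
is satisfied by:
  {i: False, o: False}


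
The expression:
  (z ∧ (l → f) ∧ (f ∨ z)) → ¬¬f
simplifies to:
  f ∨ l ∨ ¬z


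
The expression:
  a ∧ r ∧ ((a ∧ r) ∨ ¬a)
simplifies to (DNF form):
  a ∧ r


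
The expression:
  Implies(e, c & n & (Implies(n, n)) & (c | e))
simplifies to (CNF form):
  (c | ~e) & (n | ~e)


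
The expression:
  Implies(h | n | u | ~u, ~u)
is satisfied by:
  {u: False}


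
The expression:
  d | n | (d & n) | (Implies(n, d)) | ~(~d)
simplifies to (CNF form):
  True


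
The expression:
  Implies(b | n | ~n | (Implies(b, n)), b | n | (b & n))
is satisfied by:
  {n: True, b: True}
  {n: True, b: False}
  {b: True, n: False}


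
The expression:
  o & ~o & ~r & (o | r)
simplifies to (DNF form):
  False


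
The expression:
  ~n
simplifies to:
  ~n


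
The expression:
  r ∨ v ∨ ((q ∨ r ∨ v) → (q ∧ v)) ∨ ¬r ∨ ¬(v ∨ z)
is always true.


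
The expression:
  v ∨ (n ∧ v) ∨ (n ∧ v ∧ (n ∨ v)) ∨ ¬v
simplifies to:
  True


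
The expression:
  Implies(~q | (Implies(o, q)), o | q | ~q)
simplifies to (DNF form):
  True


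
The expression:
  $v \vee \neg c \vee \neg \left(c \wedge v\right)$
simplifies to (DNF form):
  $\text{True}$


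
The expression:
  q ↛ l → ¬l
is always true.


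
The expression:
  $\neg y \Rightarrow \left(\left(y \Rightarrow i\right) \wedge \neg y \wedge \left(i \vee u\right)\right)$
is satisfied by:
  {i: True, y: True, u: True}
  {i: True, y: True, u: False}
  {i: True, u: True, y: False}
  {i: True, u: False, y: False}
  {y: True, u: True, i: False}
  {y: True, u: False, i: False}
  {u: True, y: False, i: False}


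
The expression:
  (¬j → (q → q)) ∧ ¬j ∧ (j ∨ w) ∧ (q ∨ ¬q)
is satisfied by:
  {w: True, j: False}


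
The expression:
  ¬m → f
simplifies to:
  f ∨ m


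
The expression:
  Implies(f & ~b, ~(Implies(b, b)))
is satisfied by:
  {b: True, f: False}
  {f: False, b: False}
  {f: True, b: True}


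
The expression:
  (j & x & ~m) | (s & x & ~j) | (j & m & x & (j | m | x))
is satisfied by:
  {x: True, s: True, j: True}
  {x: True, s: True, j: False}
  {x: True, j: True, s: False}


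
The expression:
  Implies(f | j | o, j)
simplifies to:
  j | (~f & ~o)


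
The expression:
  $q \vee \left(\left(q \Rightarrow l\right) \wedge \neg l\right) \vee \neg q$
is always true.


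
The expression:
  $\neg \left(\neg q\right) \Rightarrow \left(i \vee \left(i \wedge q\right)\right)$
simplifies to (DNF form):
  $i \vee \neg q$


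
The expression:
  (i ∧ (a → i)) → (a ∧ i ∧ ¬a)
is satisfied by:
  {i: False}


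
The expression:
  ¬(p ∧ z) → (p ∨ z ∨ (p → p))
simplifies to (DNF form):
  True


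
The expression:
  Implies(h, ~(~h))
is always true.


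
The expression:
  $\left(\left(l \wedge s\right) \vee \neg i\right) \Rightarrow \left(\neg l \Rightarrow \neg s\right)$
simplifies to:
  $i \vee l \vee \neg s$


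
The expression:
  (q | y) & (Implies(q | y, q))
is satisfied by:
  {q: True}


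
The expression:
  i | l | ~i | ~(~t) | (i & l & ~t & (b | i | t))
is always true.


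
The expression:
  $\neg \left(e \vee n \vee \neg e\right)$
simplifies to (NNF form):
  $\text{False}$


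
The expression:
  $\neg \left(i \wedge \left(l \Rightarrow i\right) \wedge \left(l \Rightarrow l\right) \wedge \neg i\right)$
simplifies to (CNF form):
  $\text{True}$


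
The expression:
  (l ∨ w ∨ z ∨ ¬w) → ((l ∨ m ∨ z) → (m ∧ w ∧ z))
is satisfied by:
  {w: True, l: False, z: False, m: False}
  {m: False, l: False, w: False, z: False}
  {z: True, m: True, w: True, l: False}
  {z: True, m: True, w: True, l: True}


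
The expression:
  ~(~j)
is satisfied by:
  {j: True}


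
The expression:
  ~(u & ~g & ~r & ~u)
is always true.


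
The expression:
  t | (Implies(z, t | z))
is always true.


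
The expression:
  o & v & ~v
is never true.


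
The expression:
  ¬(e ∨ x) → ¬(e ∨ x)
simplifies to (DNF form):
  True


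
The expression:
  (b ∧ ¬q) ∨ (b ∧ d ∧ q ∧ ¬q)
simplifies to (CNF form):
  b ∧ ¬q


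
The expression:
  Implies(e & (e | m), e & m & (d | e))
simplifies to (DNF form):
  m | ~e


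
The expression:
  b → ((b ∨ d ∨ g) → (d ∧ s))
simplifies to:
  (d ∧ s) ∨ ¬b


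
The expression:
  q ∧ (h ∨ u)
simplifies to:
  q ∧ (h ∨ u)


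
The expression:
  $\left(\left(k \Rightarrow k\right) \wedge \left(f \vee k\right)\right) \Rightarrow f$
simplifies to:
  $f \vee \neg k$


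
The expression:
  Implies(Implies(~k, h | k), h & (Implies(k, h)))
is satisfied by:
  {h: True, k: False}
  {k: False, h: False}
  {k: True, h: True}


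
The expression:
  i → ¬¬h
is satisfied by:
  {h: True, i: False}
  {i: False, h: False}
  {i: True, h: True}


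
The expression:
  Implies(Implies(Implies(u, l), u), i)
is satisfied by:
  {i: True, u: False}
  {u: False, i: False}
  {u: True, i: True}


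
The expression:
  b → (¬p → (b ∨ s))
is always true.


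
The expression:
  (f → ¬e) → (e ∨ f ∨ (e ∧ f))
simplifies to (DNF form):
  e ∨ f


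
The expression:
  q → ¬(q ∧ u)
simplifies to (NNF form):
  ¬q ∨ ¬u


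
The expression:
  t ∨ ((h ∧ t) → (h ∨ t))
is always true.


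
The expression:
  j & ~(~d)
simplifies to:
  d & j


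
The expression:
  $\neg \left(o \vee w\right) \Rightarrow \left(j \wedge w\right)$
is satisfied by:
  {o: True, w: True}
  {o: True, w: False}
  {w: True, o: False}


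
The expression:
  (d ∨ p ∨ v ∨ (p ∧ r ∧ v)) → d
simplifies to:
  d ∨ (¬p ∧ ¬v)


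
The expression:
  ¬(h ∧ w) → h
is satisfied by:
  {h: True}


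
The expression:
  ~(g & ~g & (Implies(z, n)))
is always true.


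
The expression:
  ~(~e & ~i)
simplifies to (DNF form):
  e | i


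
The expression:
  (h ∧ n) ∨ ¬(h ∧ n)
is always true.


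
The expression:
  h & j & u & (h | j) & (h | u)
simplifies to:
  h & j & u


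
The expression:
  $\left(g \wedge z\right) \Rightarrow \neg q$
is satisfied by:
  {g: False, q: False, z: False}
  {z: True, g: False, q: False}
  {q: True, g: False, z: False}
  {z: True, q: True, g: False}
  {g: True, z: False, q: False}
  {z: True, g: True, q: False}
  {q: True, g: True, z: False}


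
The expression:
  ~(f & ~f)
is always true.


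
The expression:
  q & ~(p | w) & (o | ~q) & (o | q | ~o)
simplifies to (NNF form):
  o & q & ~p & ~w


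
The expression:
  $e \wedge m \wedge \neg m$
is never true.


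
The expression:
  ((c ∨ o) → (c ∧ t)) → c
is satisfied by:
  {o: True, c: True}
  {o: True, c: False}
  {c: True, o: False}


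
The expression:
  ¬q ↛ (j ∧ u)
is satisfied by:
  {q: False, u: False, j: False}
  {j: True, q: False, u: False}
  {u: True, q: False, j: False}


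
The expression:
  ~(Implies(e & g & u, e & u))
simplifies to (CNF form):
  False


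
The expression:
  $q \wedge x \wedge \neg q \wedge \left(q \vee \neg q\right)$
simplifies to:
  $\text{False}$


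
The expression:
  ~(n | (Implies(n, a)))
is never true.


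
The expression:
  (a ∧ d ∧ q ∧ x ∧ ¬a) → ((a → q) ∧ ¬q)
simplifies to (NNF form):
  True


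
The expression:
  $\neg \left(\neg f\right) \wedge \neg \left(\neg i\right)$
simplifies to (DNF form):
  $f \wedge i$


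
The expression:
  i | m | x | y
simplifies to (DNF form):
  i | m | x | y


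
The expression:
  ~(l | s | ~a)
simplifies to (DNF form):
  a & ~l & ~s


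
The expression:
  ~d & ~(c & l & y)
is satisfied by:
  {d: False, l: False, c: False, y: False}
  {y: True, d: False, l: False, c: False}
  {c: True, d: False, l: False, y: False}
  {y: True, c: True, d: False, l: False}
  {l: True, y: False, d: False, c: False}
  {y: True, l: True, d: False, c: False}
  {c: True, l: True, y: False, d: False}


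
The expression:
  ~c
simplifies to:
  ~c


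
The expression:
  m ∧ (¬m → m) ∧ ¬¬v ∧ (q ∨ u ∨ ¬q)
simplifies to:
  m ∧ v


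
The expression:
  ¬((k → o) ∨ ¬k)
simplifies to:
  k ∧ ¬o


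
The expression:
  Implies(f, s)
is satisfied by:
  {s: True, f: False}
  {f: False, s: False}
  {f: True, s: True}


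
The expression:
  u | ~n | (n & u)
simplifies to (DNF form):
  u | ~n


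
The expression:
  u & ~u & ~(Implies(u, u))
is never true.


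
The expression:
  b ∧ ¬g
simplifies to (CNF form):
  b ∧ ¬g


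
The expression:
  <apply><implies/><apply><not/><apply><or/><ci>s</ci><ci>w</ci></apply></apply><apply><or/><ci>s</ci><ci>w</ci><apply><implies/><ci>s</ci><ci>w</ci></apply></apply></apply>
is always true.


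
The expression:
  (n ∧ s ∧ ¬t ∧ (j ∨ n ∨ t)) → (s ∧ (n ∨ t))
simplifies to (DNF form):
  True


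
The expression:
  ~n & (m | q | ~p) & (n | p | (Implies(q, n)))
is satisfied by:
  {m: True, n: False, p: False, q: False}
  {m: False, n: False, p: False, q: False}
  {m: True, p: True, q: False, n: False}
  {q: True, m: True, p: True, n: False}
  {q: True, p: True, m: False, n: False}


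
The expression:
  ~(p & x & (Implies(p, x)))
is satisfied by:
  {p: False, x: False}
  {x: True, p: False}
  {p: True, x: False}


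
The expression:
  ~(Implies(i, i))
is never true.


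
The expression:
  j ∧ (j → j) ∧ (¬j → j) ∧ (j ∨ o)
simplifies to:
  j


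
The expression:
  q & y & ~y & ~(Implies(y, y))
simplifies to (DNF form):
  False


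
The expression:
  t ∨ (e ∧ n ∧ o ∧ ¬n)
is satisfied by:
  {t: True}


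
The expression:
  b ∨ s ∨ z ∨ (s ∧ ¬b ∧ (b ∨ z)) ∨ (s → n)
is always true.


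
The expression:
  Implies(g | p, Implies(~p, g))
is always true.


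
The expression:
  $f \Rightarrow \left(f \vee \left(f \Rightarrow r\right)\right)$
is always true.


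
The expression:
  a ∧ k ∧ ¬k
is never true.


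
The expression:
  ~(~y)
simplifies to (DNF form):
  y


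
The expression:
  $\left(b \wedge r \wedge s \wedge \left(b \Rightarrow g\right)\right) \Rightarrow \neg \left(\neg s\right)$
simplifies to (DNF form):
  $\text{True}$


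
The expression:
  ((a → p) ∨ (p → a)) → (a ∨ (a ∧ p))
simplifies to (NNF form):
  a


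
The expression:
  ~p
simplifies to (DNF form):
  ~p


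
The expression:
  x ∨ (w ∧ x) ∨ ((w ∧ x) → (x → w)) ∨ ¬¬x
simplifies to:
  True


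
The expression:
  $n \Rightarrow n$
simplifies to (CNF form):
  $\text{True}$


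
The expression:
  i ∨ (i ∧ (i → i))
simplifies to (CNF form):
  i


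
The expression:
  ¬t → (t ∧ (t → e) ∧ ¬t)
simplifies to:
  t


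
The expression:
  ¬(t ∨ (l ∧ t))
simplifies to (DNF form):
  ¬t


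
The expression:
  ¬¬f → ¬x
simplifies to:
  ¬f ∨ ¬x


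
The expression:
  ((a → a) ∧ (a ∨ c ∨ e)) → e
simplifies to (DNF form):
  e ∨ (¬a ∧ ¬c)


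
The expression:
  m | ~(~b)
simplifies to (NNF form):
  b | m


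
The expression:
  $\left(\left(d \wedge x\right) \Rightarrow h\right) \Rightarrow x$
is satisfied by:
  {x: True}


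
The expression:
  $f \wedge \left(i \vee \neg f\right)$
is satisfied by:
  {i: True, f: True}


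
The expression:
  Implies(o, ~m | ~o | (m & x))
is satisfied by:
  {x: True, m: False, o: False}
  {m: False, o: False, x: False}
  {x: True, o: True, m: False}
  {o: True, m: False, x: False}
  {x: True, m: True, o: False}
  {m: True, x: False, o: False}
  {x: True, o: True, m: True}


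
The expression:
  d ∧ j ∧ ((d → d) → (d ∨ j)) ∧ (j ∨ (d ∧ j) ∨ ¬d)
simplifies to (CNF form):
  d ∧ j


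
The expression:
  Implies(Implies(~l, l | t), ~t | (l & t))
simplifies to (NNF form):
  l | ~t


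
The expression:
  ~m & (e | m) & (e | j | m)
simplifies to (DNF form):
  e & ~m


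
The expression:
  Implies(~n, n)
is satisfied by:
  {n: True}


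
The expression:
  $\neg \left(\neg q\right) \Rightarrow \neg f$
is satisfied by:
  {q: False, f: False}
  {f: True, q: False}
  {q: True, f: False}


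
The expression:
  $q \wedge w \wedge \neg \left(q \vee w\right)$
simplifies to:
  $\text{False}$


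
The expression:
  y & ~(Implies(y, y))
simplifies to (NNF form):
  False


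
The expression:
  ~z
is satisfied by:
  {z: False}


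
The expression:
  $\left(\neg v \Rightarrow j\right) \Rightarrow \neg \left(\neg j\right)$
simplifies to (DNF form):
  $j \vee \neg v$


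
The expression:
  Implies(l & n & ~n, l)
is always true.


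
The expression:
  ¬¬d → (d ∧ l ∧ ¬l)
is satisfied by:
  {d: False}


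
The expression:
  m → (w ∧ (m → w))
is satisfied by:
  {w: True, m: False}
  {m: False, w: False}
  {m: True, w: True}


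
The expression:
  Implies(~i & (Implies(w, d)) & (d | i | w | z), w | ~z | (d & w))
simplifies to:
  i | w | ~z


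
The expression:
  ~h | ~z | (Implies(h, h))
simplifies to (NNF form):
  True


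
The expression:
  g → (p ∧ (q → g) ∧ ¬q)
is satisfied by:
  {p: True, q: False, g: False}
  {q: False, g: False, p: False}
  {p: True, q: True, g: False}
  {q: True, p: False, g: False}
  {g: True, p: True, q: False}


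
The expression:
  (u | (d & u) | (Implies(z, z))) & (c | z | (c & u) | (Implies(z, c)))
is always true.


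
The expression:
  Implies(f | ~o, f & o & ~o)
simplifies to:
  o & ~f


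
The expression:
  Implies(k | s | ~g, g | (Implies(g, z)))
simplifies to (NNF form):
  True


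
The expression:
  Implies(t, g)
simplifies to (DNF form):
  g | ~t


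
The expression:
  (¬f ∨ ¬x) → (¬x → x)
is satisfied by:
  {x: True}


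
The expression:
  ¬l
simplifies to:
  ¬l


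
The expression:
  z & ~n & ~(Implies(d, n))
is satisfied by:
  {z: True, d: True, n: False}


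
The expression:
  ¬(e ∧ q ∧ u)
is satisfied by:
  {u: False, e: False, q: False}
  {q: True, u: False, e: False}
  {e: True, u: False, q: False}
  {q: True, e: True, u: False}
  {u: True, q: False, e: False}
  {q: True, u: True, e: False}
  {e: True, u: True, q: False}


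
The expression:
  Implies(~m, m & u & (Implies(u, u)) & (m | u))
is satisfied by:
  {m: True}


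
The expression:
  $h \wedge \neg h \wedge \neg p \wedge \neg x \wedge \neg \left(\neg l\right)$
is never true.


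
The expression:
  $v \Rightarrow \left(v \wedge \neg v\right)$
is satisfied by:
  {v: False}


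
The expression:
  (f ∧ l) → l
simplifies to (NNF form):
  True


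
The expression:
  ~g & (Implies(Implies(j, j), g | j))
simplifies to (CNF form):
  j & ~g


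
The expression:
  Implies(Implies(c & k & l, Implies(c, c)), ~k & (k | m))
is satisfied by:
  {m: True, k: False}


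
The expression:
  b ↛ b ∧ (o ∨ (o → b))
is never true.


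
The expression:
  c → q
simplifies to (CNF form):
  q ∨ ¬c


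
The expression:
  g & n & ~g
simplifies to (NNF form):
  False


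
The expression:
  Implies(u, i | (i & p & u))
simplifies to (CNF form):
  i | ~u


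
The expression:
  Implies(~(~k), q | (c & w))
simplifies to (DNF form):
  q | ~k | (c & w)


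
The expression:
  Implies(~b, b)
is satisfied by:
  {b: True}


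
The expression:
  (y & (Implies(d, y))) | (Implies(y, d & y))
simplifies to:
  True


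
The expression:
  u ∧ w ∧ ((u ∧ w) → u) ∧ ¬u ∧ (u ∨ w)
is never true.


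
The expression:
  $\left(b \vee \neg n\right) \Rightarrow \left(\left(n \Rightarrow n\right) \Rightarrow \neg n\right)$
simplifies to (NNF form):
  $\neg b \vee \neg n$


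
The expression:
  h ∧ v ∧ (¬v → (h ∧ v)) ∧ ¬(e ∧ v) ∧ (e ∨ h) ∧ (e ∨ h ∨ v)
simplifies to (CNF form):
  h ∧ v ∧ ¬e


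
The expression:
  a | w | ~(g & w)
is always true.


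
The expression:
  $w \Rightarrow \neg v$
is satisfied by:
  {w: False, v: False}
  {v: True, w: False}
  {w: True, v: False}


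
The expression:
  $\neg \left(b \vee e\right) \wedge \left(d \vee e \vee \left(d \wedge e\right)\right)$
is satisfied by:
  {d: True, e: False, b: False}


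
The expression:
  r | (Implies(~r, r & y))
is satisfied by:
  {r: True}


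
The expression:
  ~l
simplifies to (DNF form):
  ~l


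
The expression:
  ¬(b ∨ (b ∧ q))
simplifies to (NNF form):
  ¬b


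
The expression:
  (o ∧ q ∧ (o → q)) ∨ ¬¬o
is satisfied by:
  {o: True}


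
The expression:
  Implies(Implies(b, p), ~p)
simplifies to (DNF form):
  ~p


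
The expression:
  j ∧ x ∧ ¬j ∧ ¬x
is never true.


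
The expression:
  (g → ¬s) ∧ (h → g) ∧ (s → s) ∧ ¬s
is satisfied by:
  {g: True, h: False, s: False}
  {h: False, s: False, g: False}
  {g: True, h: True, s: False}


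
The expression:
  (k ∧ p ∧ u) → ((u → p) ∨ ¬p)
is always true.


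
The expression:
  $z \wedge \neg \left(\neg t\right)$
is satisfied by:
  {t: True, z: True}


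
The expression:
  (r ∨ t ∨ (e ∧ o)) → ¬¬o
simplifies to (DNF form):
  o ∨ (¬r ∧ ¬t)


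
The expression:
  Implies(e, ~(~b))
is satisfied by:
  {b: True, e: False}
  {e: False, b: False}
  {e: True, b: True}


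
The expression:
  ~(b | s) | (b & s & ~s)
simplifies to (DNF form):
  ~b & ~s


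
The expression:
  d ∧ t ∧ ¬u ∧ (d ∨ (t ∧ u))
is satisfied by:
  {t: True, d: True, u: False}


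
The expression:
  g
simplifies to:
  g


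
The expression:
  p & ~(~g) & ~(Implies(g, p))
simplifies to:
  False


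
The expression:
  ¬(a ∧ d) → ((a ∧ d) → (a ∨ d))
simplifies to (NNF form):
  True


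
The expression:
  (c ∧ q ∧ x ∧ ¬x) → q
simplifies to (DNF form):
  True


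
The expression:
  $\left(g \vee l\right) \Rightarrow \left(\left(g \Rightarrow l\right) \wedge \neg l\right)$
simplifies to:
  $\neg g \wedge \neg l$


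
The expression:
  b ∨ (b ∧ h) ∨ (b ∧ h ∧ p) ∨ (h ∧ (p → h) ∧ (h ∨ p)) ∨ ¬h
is always true.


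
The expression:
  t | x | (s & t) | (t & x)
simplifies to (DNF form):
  t | x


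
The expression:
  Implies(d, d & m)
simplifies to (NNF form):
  m | ~d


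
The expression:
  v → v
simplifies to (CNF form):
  True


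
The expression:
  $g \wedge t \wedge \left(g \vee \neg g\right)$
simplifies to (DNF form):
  $g \wedge t$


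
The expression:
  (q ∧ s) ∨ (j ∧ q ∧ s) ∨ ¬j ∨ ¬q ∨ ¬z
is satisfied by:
  {s: True, q: False, z: False, j: False}
  {s: False, q: False, z: False, j: False}
  {j: True, s: True, q: False, z: False}
  {j: True, s: False, q: False, z: False}
  {z: True, s: True, q: False, j: False}
  {z: True, s: False, q: False, j: False}
  {j: True, z: True, s: True, q: False}
  {j: True, z: True, s: False, q: False}
  {q: True, s: True, j: False, z: False}
  {q: True, s: False, j: False, z: False}
  {j: True, q: True, s: True, z: False}
  {j: True, q: True, s: False, z: False}
  {z: True, q: True, s: True, j: False}
  {z: True, q: True, s: False, j: False}
  {z: True, q: True, j: True, s: True}


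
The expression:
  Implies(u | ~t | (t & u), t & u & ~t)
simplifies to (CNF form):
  t & ~u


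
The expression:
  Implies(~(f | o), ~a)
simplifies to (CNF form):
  f | o | ~a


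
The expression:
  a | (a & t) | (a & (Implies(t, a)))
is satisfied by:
  {a: True}


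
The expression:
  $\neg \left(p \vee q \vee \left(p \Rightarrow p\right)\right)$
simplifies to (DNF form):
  $\text{False}$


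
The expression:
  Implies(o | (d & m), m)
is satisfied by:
  {m: True, o: False}
  {o: False, m: False}
  {o: True, m: True}


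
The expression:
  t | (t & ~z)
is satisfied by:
  {t: True}


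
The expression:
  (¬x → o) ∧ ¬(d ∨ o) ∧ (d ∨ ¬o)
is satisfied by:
  {x: True, d: False, o: False}


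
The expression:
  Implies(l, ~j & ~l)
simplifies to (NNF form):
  ~l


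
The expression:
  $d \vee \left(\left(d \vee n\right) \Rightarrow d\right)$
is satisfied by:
  {d: True, n: False}
  {n: False, d: False}
  {n: True, d: True}


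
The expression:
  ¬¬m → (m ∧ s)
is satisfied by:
  {s: True, m: False}
  {m: False, s: False}
  {m: True, s: True}


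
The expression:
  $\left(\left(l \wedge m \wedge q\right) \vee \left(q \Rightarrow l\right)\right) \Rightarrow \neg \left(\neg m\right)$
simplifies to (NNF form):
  $m \vee \left(q \wedge \neg l\right)$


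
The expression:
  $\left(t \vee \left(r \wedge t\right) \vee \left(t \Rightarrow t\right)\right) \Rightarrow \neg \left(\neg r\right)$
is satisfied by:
  {r: True}


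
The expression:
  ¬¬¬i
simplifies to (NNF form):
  ¬i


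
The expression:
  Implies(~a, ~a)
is always true.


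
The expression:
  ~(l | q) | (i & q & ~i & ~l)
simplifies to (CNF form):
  ~l & ~q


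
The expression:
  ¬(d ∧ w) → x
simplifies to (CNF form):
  (d ∨ x) ∧ (w ∨ x)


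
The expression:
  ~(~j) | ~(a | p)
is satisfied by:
  {j: True, p: False, a: False}
  {a: True, j: True, p: False}
  {j: True, p: True, a: False}
  {a: True, j: True, p: True}
  {a: False, p: False, j: False}


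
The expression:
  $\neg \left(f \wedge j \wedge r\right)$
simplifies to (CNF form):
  $\neg f \vee \neg j \vee \neg r$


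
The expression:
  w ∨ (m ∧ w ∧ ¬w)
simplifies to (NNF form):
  w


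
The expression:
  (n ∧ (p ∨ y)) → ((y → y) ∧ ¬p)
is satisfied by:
  {p: False, n: False}
  {n: True, p: False}
  {p: True, n: False}


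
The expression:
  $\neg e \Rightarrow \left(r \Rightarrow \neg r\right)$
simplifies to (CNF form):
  $e \vee \neg r$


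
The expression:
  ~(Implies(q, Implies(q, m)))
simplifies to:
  q & ~m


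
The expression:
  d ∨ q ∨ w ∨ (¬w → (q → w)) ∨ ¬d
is always true.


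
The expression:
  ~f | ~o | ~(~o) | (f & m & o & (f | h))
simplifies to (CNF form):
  True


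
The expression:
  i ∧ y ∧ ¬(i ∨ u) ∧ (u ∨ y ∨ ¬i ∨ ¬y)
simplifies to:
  False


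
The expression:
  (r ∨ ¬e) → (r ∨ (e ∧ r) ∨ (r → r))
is always true.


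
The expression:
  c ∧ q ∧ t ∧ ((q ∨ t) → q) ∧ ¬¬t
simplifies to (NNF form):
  c ∧ q ∧ t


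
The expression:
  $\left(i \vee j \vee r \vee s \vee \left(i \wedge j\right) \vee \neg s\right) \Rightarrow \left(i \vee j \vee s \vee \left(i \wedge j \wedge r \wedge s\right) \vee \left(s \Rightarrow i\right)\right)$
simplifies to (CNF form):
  $\text{True}$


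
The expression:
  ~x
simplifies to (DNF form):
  ~x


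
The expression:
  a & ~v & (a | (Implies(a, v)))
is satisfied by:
  {a: True, v: False}


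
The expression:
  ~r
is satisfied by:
  {r: False}


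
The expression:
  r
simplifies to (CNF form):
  r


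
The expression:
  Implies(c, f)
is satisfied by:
  {f: True, c: False}
  {c: False, f: False}
  {c: True, f: True}


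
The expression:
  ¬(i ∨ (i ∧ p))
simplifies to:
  ¬i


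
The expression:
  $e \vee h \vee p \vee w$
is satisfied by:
  {h: True, p: True, e: True, w: True}
  {h: True, p: True, e: True, w: False}
  {h: True, p: True, w: True, e: False}
  {h: True, p: True, w: False, e: False}
  {h: True, e: True, w: True, p: False}
  {h: True, e: True, w: False, p: False}
  {h: True, e: False, w: True, p: False}
  {h: True, e: False, w: False, p: False}
  {p: True, e: True, w: True, h: False}
  {p: True, e: True, w: False, h: False}
  {p: True, w: True, e: False, h: False}
  {p: True, w: False, e: False, h: False}
  {e: True, w: True, p: False, h: False}
  {e: True, p: False, w: False, h: False}
  {w: True, p: False, e: False, h: False}


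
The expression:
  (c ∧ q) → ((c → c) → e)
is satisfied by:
  {e: True, c: False, q: False}
  {c: False, q: False, e: False}
  {q: True, e: True, c: False}
  {q: True, c: False, e: False}
  {e: True, c: True, q: False}
  {c: True, e: False, q: False}
  {q: True, c: True, e: True}


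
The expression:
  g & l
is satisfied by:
  {g: True, l: True}


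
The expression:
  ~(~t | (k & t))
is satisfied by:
  {t: True, k: False}


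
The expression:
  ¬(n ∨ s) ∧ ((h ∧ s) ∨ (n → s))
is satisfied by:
  {n: False, s: False}


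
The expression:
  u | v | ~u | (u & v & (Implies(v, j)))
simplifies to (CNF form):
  True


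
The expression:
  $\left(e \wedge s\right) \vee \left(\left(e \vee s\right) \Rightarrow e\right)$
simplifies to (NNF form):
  $e \vee \neg s$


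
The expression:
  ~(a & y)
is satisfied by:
  {y: False, a: False}
  {a: True, y: False}
  {y: True, a: False}


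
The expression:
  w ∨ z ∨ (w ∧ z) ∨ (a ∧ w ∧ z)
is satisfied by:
  {z: True, w: True}
  {z: True, w: False}
  {w: True, z: False}


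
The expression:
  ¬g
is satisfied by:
  {g: False}


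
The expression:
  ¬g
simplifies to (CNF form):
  ¬g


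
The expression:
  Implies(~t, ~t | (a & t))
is always true.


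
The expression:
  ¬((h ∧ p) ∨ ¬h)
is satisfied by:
  {h: True, p: False}


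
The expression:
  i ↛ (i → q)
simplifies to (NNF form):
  i ∧ ¬q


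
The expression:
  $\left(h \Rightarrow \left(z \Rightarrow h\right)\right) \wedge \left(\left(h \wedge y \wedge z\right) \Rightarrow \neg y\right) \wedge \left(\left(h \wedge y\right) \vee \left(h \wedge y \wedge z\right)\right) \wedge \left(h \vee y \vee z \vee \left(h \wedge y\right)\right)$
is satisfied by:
  {h: True, y: True, z: False}


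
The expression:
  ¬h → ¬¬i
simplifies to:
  h ∨ i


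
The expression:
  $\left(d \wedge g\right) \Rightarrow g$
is always true.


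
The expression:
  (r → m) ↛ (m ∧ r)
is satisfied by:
  {r: False}


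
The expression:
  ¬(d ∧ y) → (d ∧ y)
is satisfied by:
  {d: True, y: True}


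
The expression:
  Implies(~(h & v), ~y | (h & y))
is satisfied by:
  {h: True, y: False}
  {y: False, h: False}
  {y: True, h: True}


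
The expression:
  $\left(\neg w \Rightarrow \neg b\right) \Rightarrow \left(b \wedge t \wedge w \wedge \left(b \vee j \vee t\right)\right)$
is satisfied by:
  {t: True, b: True, w: False}
  {b: True, w: False, t: False}
  {t: True, w: True, b: True}


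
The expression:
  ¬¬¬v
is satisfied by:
  {v: False}


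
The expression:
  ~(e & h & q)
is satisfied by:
  {h: False, e: False, q: False}
  {q: True, h: False, e: False}
  {e: True, h: False, q: False}
  {q: True, e: True, h: False}
  {h: True, q: False, e: False}
  {q: True, h: True, e: False}
  {e: True, h: True, q: False}


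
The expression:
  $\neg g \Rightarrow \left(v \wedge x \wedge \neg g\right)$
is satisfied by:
  {v: True, g: True, x: True}
  {v: True, g: True, x: False}
  {g: True, x: True, v: False}
  {g: True, x: False, v: False}
  {v: True, x: True, g: False}


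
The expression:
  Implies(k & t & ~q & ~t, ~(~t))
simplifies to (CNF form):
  True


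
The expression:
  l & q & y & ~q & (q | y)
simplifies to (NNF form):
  False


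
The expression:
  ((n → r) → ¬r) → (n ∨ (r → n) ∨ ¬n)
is always true.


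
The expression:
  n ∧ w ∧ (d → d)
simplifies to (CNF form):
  n ∧ w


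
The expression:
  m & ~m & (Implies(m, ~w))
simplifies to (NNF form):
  False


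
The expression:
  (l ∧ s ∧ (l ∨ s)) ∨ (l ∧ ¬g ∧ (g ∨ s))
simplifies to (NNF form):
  l ∧ s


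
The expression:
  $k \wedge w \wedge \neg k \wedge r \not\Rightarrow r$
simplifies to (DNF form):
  $\text{False}$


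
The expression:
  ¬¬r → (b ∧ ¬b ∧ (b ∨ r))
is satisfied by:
  {r: False}


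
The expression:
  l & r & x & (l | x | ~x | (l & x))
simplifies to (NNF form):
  l & r & x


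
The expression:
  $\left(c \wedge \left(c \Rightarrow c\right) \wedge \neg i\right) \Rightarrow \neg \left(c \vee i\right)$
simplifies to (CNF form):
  $i \vee \neg c$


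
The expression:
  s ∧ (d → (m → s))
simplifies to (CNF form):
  s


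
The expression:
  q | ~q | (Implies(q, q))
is always true.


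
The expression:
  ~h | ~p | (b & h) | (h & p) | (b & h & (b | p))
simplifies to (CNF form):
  True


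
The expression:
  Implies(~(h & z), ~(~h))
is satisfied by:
  {h: True}


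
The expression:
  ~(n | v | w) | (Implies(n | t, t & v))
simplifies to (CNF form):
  (t | ~n) & (v | ~n) & (t | ~n | ~t) & (t | ~n | ~w) & (t | ~t | ~w) & (v | ~n | ~t) & (v | ~n | ~w) & (v | ~t | ~w)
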